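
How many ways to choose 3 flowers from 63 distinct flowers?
C(63,3) = 63!/(3!×60!) = 39711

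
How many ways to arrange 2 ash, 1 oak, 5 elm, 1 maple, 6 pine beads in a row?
15! / (2! × 1! × 5! × 1! × 6!) = 7567560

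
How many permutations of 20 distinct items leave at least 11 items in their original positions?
Exactly j fixed points: C(20,j)·!(20-j); sum over j ≥ 11 (derangement numbers via !m = (m-1)·(!(m-1) + !(m-2)): !0..!9 = 1, 0, 1, 2, 9, 44, 265, 1854, 14833, 133496). Σ_{j=11}^{20} C(20,j)·!(20-j) = C(20,11)·!9 + C(20,12)·!8 + C(20,13)·!7 + C(20,14)·!6 + C(20,15)·!5 + C(20,16)·!4 + C(20,17)·!3 + C(20,18)·!2 + C(20,19)·!1 + C(20,20)·!0 = 167960·133496 + 125970·14833 + 77520·1854 + 38760·265 + 15504·44 + 4845·9 + 1140·2 + 190·1 + 20·0 + 1·1 = 24445222902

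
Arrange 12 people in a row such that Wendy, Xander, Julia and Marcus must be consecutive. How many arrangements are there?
Treat the 4 as one block: (12-4+1)! × 4! = 362880 × 24 = 8709120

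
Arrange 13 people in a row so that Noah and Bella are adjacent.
Treat as block: (13-1)! × 2! = 479001600 × 2 = 958003200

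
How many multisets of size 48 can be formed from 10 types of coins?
C(48+10-1, 10-1) = C(57, 9) = 8996462475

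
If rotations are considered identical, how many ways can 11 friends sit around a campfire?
Circular: fix one position, arrange the rest. (11-1)! = 3628800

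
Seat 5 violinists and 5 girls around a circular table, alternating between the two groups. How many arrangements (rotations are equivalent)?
Fix one of the violinists: (5-1)! ways for the remaining violinists, × 5! ways for the girls = 24 × 120 = 2880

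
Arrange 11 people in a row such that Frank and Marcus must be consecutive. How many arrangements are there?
Treat the 2 as one block: (11-2+1)! × 2! = 3628800 × 2 = 7257600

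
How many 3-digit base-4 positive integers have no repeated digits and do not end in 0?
Last digit: 3 nonzero choices. First digit: 2 (nonzero, ≠last). Middle 1: P(2,1) = 2. Total = 12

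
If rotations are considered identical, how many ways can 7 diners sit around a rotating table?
Circular: fix one position, arrange the rest. (7-1)! = 720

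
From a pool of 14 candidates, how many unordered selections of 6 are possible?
C(14,6) = 14!/(6!×8!) = 3003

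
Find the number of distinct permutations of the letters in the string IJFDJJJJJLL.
11! / (2! × 1! × 6! × 1! × 1!) = 27720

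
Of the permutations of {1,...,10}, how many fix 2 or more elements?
Exactly j fixed points: C(10,j)·!(10-j); sum over j ≥ 2 (derangement numbers via !m = (m-1)·(!(m-1) + !(m-2)): !0..!8 = 1, 0, 1, 2, 9, 44, 265, 1854, 14833). Σ_{j=2}^{10} C(10,j)·!(10-j) = C(10,2)·!8 + C(10,3)·!7 + C(10,4)·!6 + C(10,5)·!5 + C(10,6)·!4 + C(10,7)·!3 + C(10,8)·!2 + C(10,9)·!1 + C(10,10)·!0 = 45·14833 + 120·1854 + 210·265 + 252·44 + 210·9 + 120·2 + 45·1 + 10·0 + 1·1 = 958879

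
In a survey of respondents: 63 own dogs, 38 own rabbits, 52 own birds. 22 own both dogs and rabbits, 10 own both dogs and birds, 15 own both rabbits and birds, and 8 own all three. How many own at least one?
|A∪B∪C| = 63+38+52-22-10-15+8 = 114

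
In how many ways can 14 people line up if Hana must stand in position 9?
Fix one position: (14-1)! = 6227020800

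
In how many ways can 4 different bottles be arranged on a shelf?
4! = 24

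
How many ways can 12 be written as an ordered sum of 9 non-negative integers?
C(12+9-1, 9-1) = C(20, 8) = 125970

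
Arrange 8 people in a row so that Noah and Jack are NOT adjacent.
Total - adjacent = 8! - (8-1)!×2 = 40320 - 10080 = 30240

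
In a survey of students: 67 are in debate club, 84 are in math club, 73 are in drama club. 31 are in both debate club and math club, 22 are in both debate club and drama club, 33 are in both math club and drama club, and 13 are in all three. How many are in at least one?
|A∪B∪C| = 67+84+73-31-22-33+13 = 151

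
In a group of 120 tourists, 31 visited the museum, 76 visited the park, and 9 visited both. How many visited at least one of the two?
|A∪B| = |A| + |B| - |A∩B| = 31 + 76 - 9 = 98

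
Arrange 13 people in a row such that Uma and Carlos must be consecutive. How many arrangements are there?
Treat the 2 as one block: (13-2+1)! × 2! = 479001600 × 2 = 958003200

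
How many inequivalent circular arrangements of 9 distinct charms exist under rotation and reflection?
(9-1)!/2 = 40320/2 = 20160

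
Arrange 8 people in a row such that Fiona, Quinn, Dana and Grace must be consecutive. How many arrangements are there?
Treat the 4 as one block: (8-4+1)! × 4! = 120 × 24 = 2880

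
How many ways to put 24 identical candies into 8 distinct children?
C(24+8-1, 8-1) = C(31, 7) = 2629575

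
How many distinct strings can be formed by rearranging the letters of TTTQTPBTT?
9! / (1! × 1! × 1! × 6!) = 504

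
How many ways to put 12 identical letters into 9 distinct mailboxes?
C(12+9-1, 9-1) = C(20, 8) = 125970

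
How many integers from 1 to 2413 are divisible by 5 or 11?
⌊2413/5⌋ + ⌊2413/11⌋ - ⌊2413/55⌋ = 482 + 219 - 43 = 658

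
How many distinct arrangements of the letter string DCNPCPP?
7! / (3! × 1! × 1! × 2!) = 420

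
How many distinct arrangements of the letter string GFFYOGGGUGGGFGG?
15! / (1! × 1! × 1! × 3! × 9!) = 600600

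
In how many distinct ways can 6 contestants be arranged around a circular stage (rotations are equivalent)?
Circular: fix one position, arrange the rest. (6-1)! = 120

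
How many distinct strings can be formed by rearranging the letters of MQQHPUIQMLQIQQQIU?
17! / (7! × 1! × 2! × 1! × 1! × 2! × 3!) = 2940537600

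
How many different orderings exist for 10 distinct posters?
10! = 3628800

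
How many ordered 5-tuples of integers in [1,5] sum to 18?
Coefficient of x^18 in (x + x² + ... + x^5)^5. By inclusion-exclusion on dice exceeding 5: Σ_j (-1)^j C(5,j)·C(18-1-5j, 4) = C(5,0)·C(17,4) - C(5,1)·C(12,4) + C(5,2)·C(7,4) = 1·2380 - 5·495 + 10·35 = 255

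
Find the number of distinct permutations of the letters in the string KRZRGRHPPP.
10! / (1! × 1! × 3! × 1! × 1! × 3!) = 100800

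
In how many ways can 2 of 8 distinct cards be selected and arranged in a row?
P(8,2) = 8!/(8-2)! = 56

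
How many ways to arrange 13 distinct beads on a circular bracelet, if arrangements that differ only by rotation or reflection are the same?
(13-1)!/2 = 479001600/2 = 239500800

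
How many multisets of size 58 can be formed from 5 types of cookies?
C(58+5-1, 5-1) = C(62, 4) = 557845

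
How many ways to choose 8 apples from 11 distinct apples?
C(11,8) = 11!/(8!×3!) = 165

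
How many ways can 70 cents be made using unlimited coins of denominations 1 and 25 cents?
Coefficient of x^70 in 1/(1-x^1) · 1/(1-x^25). Use j coins of 25 for j = 0..⌊70/25⌋ = 2, the rest in 1s: 2 + 1 = 3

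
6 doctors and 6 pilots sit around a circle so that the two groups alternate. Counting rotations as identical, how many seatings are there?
Fix one of the doctors: (6-1)! ways for the remaining doctors, × 6! ways for the pilots = 120 × 720 = 86400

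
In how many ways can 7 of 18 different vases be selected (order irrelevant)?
C(18,7) = 18!/(7!×11!) = 31824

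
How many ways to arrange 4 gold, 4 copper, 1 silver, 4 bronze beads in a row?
13! / (4! × 4! × 1! × 4!) = 450450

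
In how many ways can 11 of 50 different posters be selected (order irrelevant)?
C(50,11) = 50!/(11!×39!) = 37353738800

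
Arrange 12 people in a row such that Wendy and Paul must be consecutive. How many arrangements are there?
Treat the 2 as one block: (12-2+1)! × 2! = 39916800 × 2 = 79833600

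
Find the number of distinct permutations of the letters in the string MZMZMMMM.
8! / (2! × 6!) = 28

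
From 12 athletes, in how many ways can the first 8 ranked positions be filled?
P(12,8) = 12!/(12-8)! = 19958400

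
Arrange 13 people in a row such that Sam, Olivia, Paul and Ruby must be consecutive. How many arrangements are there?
Treat the 4 as one block: (13-4+1)! × 4! = 3628800 × 24 = 87091200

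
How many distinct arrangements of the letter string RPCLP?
5! / (1! × 2! × 1! × 1!) = 60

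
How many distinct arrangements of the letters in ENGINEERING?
11! / (3! × 3! × 2! × 2! × 1!) = 277200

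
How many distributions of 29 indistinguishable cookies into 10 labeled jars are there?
C(29+10-1, 10-1) = C(38, 9) = 163011640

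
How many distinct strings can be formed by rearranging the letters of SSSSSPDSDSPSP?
13! / (3! × 2! × 8!) = 12870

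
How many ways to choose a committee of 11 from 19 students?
C(19,11) = 19!/(11!×8!) = 75582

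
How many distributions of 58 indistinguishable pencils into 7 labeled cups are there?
C(58+7-1, 7-1) = C(64, 6) = 74974368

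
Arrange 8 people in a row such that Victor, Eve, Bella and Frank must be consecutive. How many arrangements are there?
Treat the 4 as one block: (8-4+1)! × 4! = 120 × 24 = 2880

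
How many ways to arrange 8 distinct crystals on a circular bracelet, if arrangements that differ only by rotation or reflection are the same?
(8-1)!/2 = 5040/2 = 2520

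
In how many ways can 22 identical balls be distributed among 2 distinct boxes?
C(22+2-1, 2-1) = C(23, 1) = 23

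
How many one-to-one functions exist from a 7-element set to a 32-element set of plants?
P(32,7) = 32!/(32-7)! = 16963914240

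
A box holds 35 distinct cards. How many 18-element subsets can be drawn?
C(35,18) = 35!/(18!×17!) = 4537567650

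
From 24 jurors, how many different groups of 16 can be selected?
C(24,16) = 24!/(16!×8!) = 735471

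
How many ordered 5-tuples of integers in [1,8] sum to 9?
Coefficient of x^9 in (x + x² + ... + x^8)^5. By inclusion-exclusion on dice exceeding 8: Σ_j (-1)^j C(5,j)·C(9-1-8j, 4) = C(5,0)·C(8,4) = 1·70 = 70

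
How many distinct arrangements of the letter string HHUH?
4! / (1! × 3!) = 4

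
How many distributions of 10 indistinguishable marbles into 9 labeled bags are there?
C(10+9-1, 9-1) = C(18, 8) = 43758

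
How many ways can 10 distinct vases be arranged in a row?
10! = 3628800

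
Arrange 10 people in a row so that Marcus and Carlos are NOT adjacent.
Total - adjacent = 10! - (10-1)!×2 = 3628800 - 725760 = 2903040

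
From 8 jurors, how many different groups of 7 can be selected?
C(8,7) = 8!/(7!×1!) = 8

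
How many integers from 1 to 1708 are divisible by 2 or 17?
⌊1708/2⌋ + ⌊1708/17⌋ - ⌊1708/34⌋ = 854 + 100 - 50 = 904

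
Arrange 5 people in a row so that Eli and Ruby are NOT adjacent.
Total - adjacent = 5! - (5-1)!×2 = 120 - 48 = 72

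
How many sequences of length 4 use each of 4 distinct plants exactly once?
4! = 24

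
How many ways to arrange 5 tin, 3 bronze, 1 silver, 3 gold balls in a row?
12! / (5! × 3! × 1! × 3!) = 110880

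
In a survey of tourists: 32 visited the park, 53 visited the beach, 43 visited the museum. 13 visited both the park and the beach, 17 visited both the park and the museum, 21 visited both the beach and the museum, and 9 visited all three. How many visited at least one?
|A∪B∪C| = 32+53+43-13-17-21+9 = 86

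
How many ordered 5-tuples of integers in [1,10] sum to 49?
Coefficient of x^49 in (x + x² + ... + x^10)^5. By inclusion-exclusion on dice exceeding 10: Σ_j (-1)^j C(5,j)·C(49-1-10j, 4) = C(5,0)·C(48,4) - C(5,1)·C(38,4) + C(5,2)·C(28,4) - C(5,3)·C(18,4) + C(5,4)·C(8,4) = 1·194580 - 5·73815 + 10·20475 - 10·3060 + 5·70 = 5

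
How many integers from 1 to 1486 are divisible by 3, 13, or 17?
⌊1486/3⌋+⌊1486/13⌋+⌊1486/17⌋ - ⌊1486/39⌋-⌊1486/51⌋-⌊1486/221⌋ + ⌊1486/663⌋ = 495+114+87 - 38-29-6 + 2 = 625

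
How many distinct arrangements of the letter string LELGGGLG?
8! / (3! × 4! × 1!) = 280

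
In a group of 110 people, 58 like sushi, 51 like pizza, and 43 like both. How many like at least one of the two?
|A∪B| = |A| + |B| - |A∩B| = 58 + 51 - 43 = 66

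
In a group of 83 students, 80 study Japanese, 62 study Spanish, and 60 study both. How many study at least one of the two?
|A∪B| = |A| + |B| - |A∩B| = 80 + 62 - 60 = 82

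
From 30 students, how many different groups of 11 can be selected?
C(30,11) = 30!/(11!×19!) = 54627300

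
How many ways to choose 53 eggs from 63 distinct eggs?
C(63,53) = 63!/(53!×10!) = 127805525001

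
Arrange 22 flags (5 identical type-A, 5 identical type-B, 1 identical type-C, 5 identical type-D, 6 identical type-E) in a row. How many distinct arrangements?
22! / (5! × 5! × 1! × 5! × 6!) = 903421366848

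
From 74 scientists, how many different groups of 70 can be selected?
C(74,70) = 74!/(70!×4!) = 1150626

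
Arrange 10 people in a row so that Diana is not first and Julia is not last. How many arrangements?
By inclusion-exclusion: 10! - 2×(10-1)! + (10-2)! = 3628800 - 725760 + 40320 = 2943360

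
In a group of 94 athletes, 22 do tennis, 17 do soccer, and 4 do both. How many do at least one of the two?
|A∪B| = |A| + |B| - |A∩B| = 22 + 17 - 4 = 35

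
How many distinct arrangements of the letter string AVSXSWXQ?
8! / (1! × 1! × 1! × 2! × 2! × 1!) = 10080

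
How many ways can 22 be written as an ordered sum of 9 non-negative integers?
C(22+9-1, 9-1) = C(30, 8) = 5852925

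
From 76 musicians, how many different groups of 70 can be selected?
C(76,70) = 76!/(70!×6!) = 218618940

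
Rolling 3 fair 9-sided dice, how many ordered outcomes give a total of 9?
Coefficient of x^9 in (x + x² + ... + x^9)^3. By inclusion-exclusion on dice exceeding 9: Σ_j (-1)^j C(3,j)·C(9-1-9j, 2) = C(3,0)·C(8,2) = 1·28 = 28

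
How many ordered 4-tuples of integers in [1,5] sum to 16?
Coefficient of x^16 in (x + x² + ... + x^5)^4. By inclusion-exclusion on dice exceeding 5: Σ_j (-1)^j C(4,j)·C(16-1-5j, 3) = C(4,0)·C(15,3) - C(4,1)·C(10,3) + C(4,2)·C(5,3) = 1·455 - 4·120 + 6·10 = 35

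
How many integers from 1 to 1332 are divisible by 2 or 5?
⌊1332/2⌋ + ⌊1332/5⌋ - ⌊1332/10⌋ = 666 + 266 - 133 = 799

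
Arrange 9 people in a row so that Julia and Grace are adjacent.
Treat as block: (9-1)! × 2! = 40320 × 2 = 80640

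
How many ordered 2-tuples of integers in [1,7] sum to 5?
Coefficient of x^5 in (x + x² + ... + x^7)^2. By inclusion-exclusion on dice exceeding 7: Σ_j (-1)^j C(2,j)·C(5-1-7j, 1) = C(2,0)·C(4,1) = 1·4 = 4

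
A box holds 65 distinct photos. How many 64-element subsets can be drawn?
C(65,64) = 65!/(64!×1!) = 65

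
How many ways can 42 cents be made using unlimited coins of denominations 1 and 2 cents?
Coefficient of x^42 in 1/(1-x^1) · 1/(1-x^2). Use j coins of 2 for j = 0..⌊42/2⌋ = 21, the rest in 1s: 21 + 1 = 22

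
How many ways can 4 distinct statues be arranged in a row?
4! = 24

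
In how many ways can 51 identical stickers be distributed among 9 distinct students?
C(51+9-1, 9-1) = C(59, 8) = 2217471399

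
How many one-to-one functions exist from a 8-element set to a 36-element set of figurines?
P(36,8) = 36!/(36-8)! = 1220096908800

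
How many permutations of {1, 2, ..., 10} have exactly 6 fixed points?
Choose the 6 fixed points C(10,6) = 210, derange the rest: !4 = Σ_{j=0}^{4} (-1)^j·4!/j! = 24 - 24 + 12 - 4 + 1 = 9. Product = 210 × 9 = 1890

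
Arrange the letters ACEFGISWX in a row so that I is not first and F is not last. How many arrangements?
By inclusion-exclusion: 9! - 2×(9-1)! + (9-2)! = 362880 - 80640 + 5040 = 287280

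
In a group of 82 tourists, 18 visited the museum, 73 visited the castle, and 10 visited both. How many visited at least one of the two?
|A∪B| = |A| + |B| - |A∩B| = 18 + 73 - 10 = 81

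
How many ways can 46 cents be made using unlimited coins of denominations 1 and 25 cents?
Coefficient of x^46 in 1/(1-x^1) · 1/(1-x^25). Use j coins of 25 for j = 0..⌊46/25⌋ = 1, the rest in 1s: 1 + 1 = 2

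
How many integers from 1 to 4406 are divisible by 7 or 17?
⌊4406/7⌋ + ⌊4406/17⌋ - ⌊4406/119⌋ = 629 + 259 - 37 = 851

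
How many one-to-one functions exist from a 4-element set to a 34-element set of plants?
P(34,4) = 34!/(34-4)! = 1113024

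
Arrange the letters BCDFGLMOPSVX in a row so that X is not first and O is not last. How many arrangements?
By inclusion-exclusion: 12! - 2×(12-1)! + (12-2)! = 479001600 - 79833600 + 3628800 = 402796800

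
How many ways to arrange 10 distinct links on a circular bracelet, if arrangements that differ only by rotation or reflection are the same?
(10-1)!/2 = 362880/2 = 181440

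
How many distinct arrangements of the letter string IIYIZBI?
7! / (1! × 1! × 4! × 1!) = 210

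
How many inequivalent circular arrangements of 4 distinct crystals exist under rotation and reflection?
(4-1)!/2 = 6/2 = 3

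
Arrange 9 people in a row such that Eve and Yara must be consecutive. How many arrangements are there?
Treat the 2 as one block: (9-2+1)! × 2! = 40320 × 2 = 80640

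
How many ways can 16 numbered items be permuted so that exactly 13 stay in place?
Choose the 13 fixed points C(16,13) = 560, derange the rest: !3 = Σ_{j=0}^{3} (-1)^j·3!/j! = 6 - 6 + 3 - 1 = 2. Product = 560 × 2 = 1120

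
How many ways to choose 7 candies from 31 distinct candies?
C(31,7) = 31!/(7!×24!) = 2629575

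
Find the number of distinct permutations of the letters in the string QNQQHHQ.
7! / (4! × 1! × 2!) = 105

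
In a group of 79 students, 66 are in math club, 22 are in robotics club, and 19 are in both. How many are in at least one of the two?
|A∪B| = |A| + |B| - |A∩B| = 66 + 22 - 19 = 69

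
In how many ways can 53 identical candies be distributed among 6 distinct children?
C(53+6-1, 6-1) = C(58, 5) = 4582116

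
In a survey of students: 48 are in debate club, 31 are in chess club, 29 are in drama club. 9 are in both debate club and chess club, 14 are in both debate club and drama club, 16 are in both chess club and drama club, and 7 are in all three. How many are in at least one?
|A∪B∪C| = 48+31+29-9-14-16+7 = 76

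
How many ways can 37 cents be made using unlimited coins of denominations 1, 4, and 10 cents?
Coefficient of x^37 in 1/(1-x^1) · 1/(1-x^4) · 1/(1-x^10). Case on j = number of 10-cent coins (j = 0..3); remainder r = 37 - 10j is made from {1,4} in ⌊r/4⌋+1 ways. r = 37, 27, 17, 7 → 10 + 7 + 5 + 2 = 24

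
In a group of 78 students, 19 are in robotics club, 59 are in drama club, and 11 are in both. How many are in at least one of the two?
|A∪B| = |A| + |B| - |A∩B| = 19 + 59 - 11 = 67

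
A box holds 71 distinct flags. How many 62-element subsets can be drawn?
C(71,62) = 71!/(62!×9!) = 74473879480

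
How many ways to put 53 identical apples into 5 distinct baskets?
C(53+5-1, 5-1) = C(57, 4) = 395010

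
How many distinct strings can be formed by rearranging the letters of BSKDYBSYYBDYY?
13! / (2! × 1! × 5! × 2! × 3!) = 2162160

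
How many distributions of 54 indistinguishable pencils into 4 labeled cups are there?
C(54+4-1, 4-1) = C(57, 3) = 29260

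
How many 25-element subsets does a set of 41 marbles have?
C(41,25) = 41!/(25!×16!) = 103077446706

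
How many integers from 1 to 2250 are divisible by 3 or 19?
⌊2250/3⌋ + ⌊2250/19⌋ - ⌊2250/57⌋ = 750 + 118 - 39 = 829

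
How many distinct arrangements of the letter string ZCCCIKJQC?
9! / (4! × 1! × 1! × 1! × 1! × 1!) = 15120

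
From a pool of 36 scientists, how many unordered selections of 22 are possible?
C(36,22) = 36!/(22!×14!) = 3796297200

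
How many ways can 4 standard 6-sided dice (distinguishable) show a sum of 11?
Coefficient of x^11 in (x + x² + ... + x^6)^4. By inclusion-exclusion on dice exceeding 6: Σ_j (-1)^j C(4,j)·C(11-1-6j, 3) = C(4,0)·C(10,3) - C(4,1)·C(4,3) = 1·120 - 4·4 = 104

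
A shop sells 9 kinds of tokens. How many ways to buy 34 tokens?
C(34+9-1, 9-1) = C(42, 8) = 118030185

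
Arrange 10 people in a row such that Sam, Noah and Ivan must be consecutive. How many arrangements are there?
Treat the 3 as one block: (10-3+1)! × 3! = 40320 × 6 = 241920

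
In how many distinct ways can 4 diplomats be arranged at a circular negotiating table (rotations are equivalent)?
Circular: fix one position, arrange the rest. (4-1)! = 6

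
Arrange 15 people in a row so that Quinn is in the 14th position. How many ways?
Fix one position: (15-1)! = 87178291200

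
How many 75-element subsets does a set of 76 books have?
C(76,75) = 76!/(75!×1!) = 76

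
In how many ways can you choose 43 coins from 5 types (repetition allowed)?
C(43+5-1, 5-1) = C(47, 4) = 178365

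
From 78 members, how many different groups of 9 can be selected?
C(78,9) = 78!/(9!×69!) = 182364632450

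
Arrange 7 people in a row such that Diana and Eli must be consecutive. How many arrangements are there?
Treat the 2 as one block: (7-2+1)! × 2! = 720 × 2 = 1440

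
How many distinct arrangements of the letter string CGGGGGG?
7! / (1! × 6!) = 7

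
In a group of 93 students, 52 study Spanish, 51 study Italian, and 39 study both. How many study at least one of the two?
|A∪B| = |A| + |B| - |A∩B| = 52 + 51 - 39 = 64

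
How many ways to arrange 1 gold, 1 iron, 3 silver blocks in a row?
5! / (1! × 1! × 3!) = 20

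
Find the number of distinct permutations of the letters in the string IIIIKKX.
7! / (4! × 1! × 2!) = 105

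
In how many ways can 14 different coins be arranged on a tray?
14! = 87178291200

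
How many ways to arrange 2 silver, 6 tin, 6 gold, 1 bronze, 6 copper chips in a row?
21! / (2! × 6! × 6! × 1! × 6!) = 68441012640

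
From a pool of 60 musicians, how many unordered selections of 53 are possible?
C(60,53) = 60!/(53!×7!) = 386206920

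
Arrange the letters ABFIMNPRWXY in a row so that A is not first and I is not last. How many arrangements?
By inclusion-exclusion: 11! - 2×(11-1)! + (11-2)! = 39916800 - 7257600 + 362880 = 33022080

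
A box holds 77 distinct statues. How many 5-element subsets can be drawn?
C(77,5) = 77!/(5!×72!) = 19757815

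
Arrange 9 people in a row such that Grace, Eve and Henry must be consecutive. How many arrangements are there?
Treat the 3 as one block: (9-3+1)! × 3! = 5040 × 6 = 30240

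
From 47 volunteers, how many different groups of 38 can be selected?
C(47,38) = 47!/(38!×9!) = 1362649145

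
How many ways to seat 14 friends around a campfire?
Circular: fix one position, arrange the rest. (14-1)! = 6227020800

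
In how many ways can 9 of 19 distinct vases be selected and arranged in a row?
P(19,9) = 19!/(19-9)! = 33522128640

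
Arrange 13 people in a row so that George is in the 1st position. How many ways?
Fix one position: (13-1)! = 479001600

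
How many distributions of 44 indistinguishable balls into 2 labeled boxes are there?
C(44+2-1, 2-1) = C(45, 1) = 45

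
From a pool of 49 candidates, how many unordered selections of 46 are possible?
C(49,46) = 49!/(46!×3!) = 18424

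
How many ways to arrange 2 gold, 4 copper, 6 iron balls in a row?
12! / (2! × 4! × 6!) = 13860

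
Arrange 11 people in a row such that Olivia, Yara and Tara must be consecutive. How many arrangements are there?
Treat the 3 as one block: (11-3+1)! × 3! = 362880 × 6 = 2177280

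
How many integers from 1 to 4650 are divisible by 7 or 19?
⌊4650/7⌋ + ⌊4650/19⌋ - ⌊4650/133⌋ = 664 + 244 - 34 = 874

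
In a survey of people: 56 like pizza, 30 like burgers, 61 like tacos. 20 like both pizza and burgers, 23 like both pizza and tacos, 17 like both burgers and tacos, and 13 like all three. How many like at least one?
|A∪B∪C| = 56+30+61-20-23-17+13 = 100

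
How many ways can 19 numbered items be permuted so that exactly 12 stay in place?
Choose the 12 fixed points C(19,12) = 50388, derange the rest: !7 = Σ_{j=0}^{7} (-1)^j·7!/j! = 5040 - 5040 + 2520 - 840 + 210 - 42 + 7 - 1 = 1854. Product = 50388 × 1854 = 93419352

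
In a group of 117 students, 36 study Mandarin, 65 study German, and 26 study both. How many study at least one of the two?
|A∪B| = |A| + |B| - |A∩B| = 36 + 65 - 26 = 75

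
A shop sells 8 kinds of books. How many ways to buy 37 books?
C(37+8-1, 8-1) = C(44, 7) = 38320568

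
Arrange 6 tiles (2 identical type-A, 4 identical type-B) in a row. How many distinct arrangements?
6! / (2! × 4!) = 15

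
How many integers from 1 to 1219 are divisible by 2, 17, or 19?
⌊1219/2⌋+⌊1219/17⌋+⌊1219/19⌋ - ⌊1219/34⌋-⌊1219/38⌋-⌊1219/323⌋ + ⌊1219/646⌋ = 609+71+64 - 35-32-3 + 1 = 675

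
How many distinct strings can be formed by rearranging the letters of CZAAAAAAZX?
10! / (1! × 1! × 2! × 6!) = 2520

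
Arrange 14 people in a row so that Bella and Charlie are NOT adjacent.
Total - adjacent = 14! - (14-1)!×2 = 87178291200 - 12454041600 = 74724249600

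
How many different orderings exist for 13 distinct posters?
13! = 6227020800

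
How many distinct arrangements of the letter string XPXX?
4! / (3! × 1!) = 4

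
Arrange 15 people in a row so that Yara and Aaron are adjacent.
Treat as block: (15-1)! × 2! = 87178291200 × 2 = 174356582400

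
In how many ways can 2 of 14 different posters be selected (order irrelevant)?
C(14,2) = 14!/(2!×12!) = 91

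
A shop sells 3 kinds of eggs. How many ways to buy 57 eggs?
C(57+3-1, 3-1) = C(59, 2) = 1711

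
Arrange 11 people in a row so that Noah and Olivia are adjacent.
Treat as block: (11-1)! × 2! = 3628800 × 2 = 7257600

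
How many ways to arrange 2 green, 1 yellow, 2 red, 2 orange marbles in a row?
7! / (2! × 1! × 2! × 2!) = 630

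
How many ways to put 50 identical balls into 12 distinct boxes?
C(50+12-1, 12-1) = C(61, 11) = 418094152866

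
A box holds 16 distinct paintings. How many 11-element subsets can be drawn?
C(16,11) = 16!/(11!×5!) = 4368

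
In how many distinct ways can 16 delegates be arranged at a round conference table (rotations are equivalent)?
Circular: fix one position, arrange the rest. (16-1)! = 1307674368000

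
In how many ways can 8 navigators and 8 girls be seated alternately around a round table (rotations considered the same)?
Fix one of the navigators: (8-1)! ways for the remaining navigators, × 8! ways for the girls = 5040 × 40320 = 203212800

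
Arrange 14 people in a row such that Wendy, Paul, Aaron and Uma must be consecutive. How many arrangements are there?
Treat the 4 as one block: (14-4+1)! × 4! = 39916800 × 24 = 958003200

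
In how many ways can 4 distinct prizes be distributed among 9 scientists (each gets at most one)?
P(9,4) = 9!/(9-4)! = 3024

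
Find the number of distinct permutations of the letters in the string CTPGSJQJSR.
10! / (2! × 1! × 1! × 1! × 1! × 1! × 1! × 2!) = 907200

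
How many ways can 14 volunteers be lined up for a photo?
14! = 87178291200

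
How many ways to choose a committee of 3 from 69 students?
C(69,3) = 69!/(3!×66!) = 52394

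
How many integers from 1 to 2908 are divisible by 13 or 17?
⌊2908/13⌋ + ⌊2908/17⌋ - ⌊2908/221⌋ = 223 + 171 - 13 = 381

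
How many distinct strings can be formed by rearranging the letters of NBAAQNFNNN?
10! / (1! × 5! × 2! × 1! × 1!) = 15120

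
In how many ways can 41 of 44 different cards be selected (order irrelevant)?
C(44,41) = 44!/(41!×3!) = 13244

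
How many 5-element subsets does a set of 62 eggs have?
C(62,5) = 62!/(5!×57!) = 6471002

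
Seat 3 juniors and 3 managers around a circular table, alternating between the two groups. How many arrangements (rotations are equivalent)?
Fix one of the juniors: (3-1)! ways for the remaining juniors, × 3! ways for the managers = 2 × 6 = 12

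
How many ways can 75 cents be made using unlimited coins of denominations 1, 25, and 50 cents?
Coefficient of x^75 in 1/(1-x^1) · 1/(1-x^25) · 1/(1-x^50). Case on j = number of 50-cent coins (j = 0..1); remainder r = 75 - 50j is made from {1,25} in ⌊r/25⌋+1 ways. r = 75, 25 → 4 + 2 = 6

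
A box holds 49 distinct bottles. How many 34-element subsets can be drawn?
C(49,34) = 49!/(34!×15!) = 1575580702584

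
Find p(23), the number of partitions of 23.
Pentagonal recurrence p(n) = p(n-1) + p(n-2) - p(n-5) - p(n-7) + p(n-12) + p(n-15) - ... gives p(0..22) = 1, 1, 2, 3, 5, 7, 11, 15, 22, 30, 42, 56, 77, 101, 135, 176, 231, 297, 385, 490, 627, 792, 1002. p(23) = p(22) + p(21) - p(18) - p(16) + p(11) + p(8) - p(1) = 1002 + 792 - 385 - 231 + 56 + 22 - 1 = 1255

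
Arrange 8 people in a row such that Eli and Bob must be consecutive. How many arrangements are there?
Treat the 2 as one block: (8-2+1)! × 2! = 5040 × 2 = 10080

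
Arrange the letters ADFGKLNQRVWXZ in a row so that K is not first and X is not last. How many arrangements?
By inclusion-exclusion: 13! - 2×(13-1)! + (13-2)! = 6227020800 - 958003200 + 39916800 = 5308934400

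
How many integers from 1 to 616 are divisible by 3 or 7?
⌊616/3⌋ + ⌊616/7⌋ - ⌊616/21⌋ = 205 + 88 - 29 = 264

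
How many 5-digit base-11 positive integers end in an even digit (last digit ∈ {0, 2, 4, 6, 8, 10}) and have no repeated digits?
Last∈{0,2,4,6,8,10}. Last=0: 5040. Last nonzero: 5×9×P(9,3) = 22680. Total = 27720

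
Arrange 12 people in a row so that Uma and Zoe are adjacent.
Treat as block: (12-1)! × 2! = 39916800 × 2 = 79833600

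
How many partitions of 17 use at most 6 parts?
By conjugation, equals partitions of 17 into parts ≤ 6. Let r_j(i) = number of partitions of i into parts ≤ j, for i = 0..17. r_1(i) = 1 for all i; r_j(i) = r_{j-1}(i) + r_j(i-j). Rows j = 2..6: ≤2: 1 1 2 2 3 3 4 4 5 5 6 6 7 7 8 8 9 9; ≤3: 1 1 2 3 4 5 7 8 10 12 14 16 19 21 24 27 30 33; ≤4: 1 1 2 3 5 6 9 11 15 18 23 27 34 39 47 54 64 72; ≤5: 1 1 2 3 5 7 10 13 18 23 30 37 47 57 70 84 101 119; ≤6: 1 1 2 3 5 7 11 14 20 26 35 44 58 71 90 110 136 163. r_6(17) = 163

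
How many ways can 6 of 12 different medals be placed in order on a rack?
P(12,6) = 12!/(12-6)! = 665280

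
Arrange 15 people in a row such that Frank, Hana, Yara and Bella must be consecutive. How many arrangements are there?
Treat the 4 as one block: (15-4+1)! × 4! = 479001600 × 24 = 11496038400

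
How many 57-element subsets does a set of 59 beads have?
C(59,57) = 59!/(57!×2!) = 1711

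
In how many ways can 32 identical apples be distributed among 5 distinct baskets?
C(32+5-1, 5-1) = C(36, 4) = 58905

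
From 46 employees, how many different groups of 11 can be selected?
C(46,11) = 46!/(11!×35!) = 13340783196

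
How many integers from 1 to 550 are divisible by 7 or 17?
⌊550/7⌋ + ⌊550/17⌋ - ⌊550/119⌋ = 78 + 32 - 4 = 106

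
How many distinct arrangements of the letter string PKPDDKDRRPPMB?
13! / (1! × 3! × 4! × 2! × 1! × 2!) = 10810800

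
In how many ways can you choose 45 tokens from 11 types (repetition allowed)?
C(45+11-1, 11-1) = C(55, 10) = 29248649430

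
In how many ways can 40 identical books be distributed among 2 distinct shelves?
C(40+2-1, 2-1) = C(41, 1) = 41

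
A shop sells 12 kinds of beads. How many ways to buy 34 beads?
C(34+12-1, 12-1) = C(45, 11) = 10150595910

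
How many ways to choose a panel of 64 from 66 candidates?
C(66,64) = 66!/(64!×2!) = 2145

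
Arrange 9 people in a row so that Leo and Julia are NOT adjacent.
Total - adjacent = 9! - (9-1)!×2 = 362880 - 80640 = 282240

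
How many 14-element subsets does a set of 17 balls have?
C(17,14) = 17!/(14!×3!) = 680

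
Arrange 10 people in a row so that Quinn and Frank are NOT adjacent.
Total - adjacent = 10! - (10-1)!×2 = 3628800 - 725760 = 2903040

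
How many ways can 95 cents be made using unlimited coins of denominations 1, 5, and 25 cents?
Coefficient of x^95 in 1/(1-x^1) · 1/(1-x^5) · 1/(1-x^25). Case on j = number of 25-cent coins (j = 0..3); remainder r = 95 - 25j is made from {1,5} in ⌊r/5⌋+1 ways. r = 95, 70, 45, 20 → 20 + 15 + 10 + 5 = 50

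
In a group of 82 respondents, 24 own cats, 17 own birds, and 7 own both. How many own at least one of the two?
|A∪B| = |A| + |B| - |A∩B| = 24 + 17 - 7 = 34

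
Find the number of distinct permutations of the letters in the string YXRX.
4! / (1! × 2! × 1!) = 12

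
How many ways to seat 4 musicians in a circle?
Circular: fix one position, arrange the rest. (4-1)! = 6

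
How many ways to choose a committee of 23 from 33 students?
C(33,23) = 33!/(23!×10!) = 92561040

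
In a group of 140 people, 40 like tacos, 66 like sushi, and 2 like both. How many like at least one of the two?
|A∪B| = |A| + |B| - |A∩B| = 40 + 66 - 2 = 104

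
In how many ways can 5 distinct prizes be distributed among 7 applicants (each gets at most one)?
P(7,5) = 7!/(7-5)! = 2520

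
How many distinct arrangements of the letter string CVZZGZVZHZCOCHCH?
16! / (2! × 1! × 3! × 4! × 1! × 5!) = 605404800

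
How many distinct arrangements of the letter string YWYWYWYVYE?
10! / (3! × 1! × 1! × 5!) = 5040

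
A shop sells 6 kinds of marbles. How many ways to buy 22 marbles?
C(22+6-1, 6-1) = C(27, 5) = 80730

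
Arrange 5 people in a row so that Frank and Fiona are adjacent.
Treat as block: (5-1)! × 2! = 24 × 2 = 48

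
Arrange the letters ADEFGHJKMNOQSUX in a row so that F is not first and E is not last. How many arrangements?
By inclusion-exclusion: 15! - 2×(15-1)! + (15-2)! = 1307674368000 - 174356582400 + 6227020800 = 1139544806400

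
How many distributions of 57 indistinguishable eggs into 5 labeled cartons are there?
C(57+5-1, 5-1) = C(61, 4) = 521855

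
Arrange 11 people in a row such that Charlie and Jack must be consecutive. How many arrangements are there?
Treat the 2 as one block: (11-2+1)! × 2! = 3628800 × 2 = 7257600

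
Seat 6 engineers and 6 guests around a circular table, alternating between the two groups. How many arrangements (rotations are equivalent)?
Fix one of the engineers: (6-1)! ways for the remaining engineers, × 6! ways for the guests = 120 × 720 = 86400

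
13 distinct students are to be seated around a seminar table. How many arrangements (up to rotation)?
Circular: fix one position, arrange the rest. (13-1)! = 479001600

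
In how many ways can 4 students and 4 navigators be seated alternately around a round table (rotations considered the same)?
Fix one of the students: (4-1)! ways for the remaining students, × 4! ways for the navigators = 6 × 24 = 144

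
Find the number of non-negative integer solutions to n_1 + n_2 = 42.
C(42+2-1, 2-1) = C(43, 1) = 43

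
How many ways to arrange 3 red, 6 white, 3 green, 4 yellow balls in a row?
16! / (3! × 6! × 3! × 4!) = 33633600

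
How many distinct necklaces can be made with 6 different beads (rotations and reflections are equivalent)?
(6-1)!/2 = 120/2 = 60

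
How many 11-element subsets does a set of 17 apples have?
C(17,11) = 17!/(11!×6!) = 12376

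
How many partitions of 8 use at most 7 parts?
By conjugation, equals partitions of 8 into parts ≤ 7. Let r_j(i) = number of partitions of i into parts ≤ j, for i = 0..8. r_1(i) = 1 for all i; r_j(i) = r_{j-1}(i) + r_j(i-j). Rows j = 2..7: ≤2: 1 1 2 2 3 3 4 4 5; ≤3: 1 1 2 3 4 5 7 8 10; ≤4: 1 1 2 3 5 6 9 11 15; ≤5: 1 1 2 3 5 7 10 13 18; ≤6: 1 1 2 3 5 7 11 14 20; ≤7: 1 1 2 3 5 7 11 15 21. r_7(8) = 21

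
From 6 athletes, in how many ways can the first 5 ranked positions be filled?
P(6,5) = 6!/(6-5)! = 720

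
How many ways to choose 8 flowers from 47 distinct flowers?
C(47,8) = 47!/(8!×39!) = 314457495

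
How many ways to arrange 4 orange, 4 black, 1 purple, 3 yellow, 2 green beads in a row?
14! / (4! × 4! × 1! × 3! × 2!) = 12612600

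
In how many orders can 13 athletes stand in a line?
13! = 6227020800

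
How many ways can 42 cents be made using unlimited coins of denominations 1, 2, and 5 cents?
Coefficient of x^42 in 1/(1-x^1) · 1/(1-x^2) · 1/(1-x^5). Case on j = number of 5-cent coins (j = 0..8); remainder r = 42 - 5j is made from {1,2} in ⌊r/2⌋+1 ways. r = 42, 37, 32, 27, 22, 17, 12, 7, 2 → 22 + 19 + 17 + 14 + 12 + 9 + 7 + 4 + 2 = 106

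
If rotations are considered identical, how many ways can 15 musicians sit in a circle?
Circular: fix one position, arrange the rest. (15-1)! = 87178291200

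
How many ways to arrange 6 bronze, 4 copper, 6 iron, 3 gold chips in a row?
19! / (6! × 4! × 6! × 3!) = 1629547920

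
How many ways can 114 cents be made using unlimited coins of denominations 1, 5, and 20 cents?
Coefficient of x^114 in 1/(1-x^1) · 1/(1-x^5) · 1/(1-x^20). Case on j = number of 20-cent coins (j = 0..5); remainder r = 114 - 20j is made from {1,5} in ⌊r/5⌋+1 ways. r = 114, 94, 74, 54, 34, 14 → 23 + 19 + 15 + 11 + 7 + 3 = 78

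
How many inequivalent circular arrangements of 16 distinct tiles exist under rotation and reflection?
(16-1)!/2 = 1307674368000/2 = 653837184000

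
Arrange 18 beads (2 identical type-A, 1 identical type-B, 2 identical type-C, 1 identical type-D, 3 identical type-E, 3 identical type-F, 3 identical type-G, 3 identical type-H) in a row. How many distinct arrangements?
18! / (2! × 1! × 2! × 1! × 3! × 3! × 3! × 3!) = 1235025792000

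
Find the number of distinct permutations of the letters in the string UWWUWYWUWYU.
11! / (4! × 5! × 2!) = 6930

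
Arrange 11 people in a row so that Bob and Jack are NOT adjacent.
Total - adjacent = 11! - (11-1)!×2 = 39916800 - 7257600 = 32659200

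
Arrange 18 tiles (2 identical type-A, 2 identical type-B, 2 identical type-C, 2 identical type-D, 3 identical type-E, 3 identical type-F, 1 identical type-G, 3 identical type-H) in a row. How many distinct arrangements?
18! / (2! × 2! × 2! × 2! × 3! × 3! × 1! × 3!) = 1852538688000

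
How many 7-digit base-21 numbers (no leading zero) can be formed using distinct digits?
First digit: 20 choices (nonzero). Then descending: 20 × 20 × 19 × 18 × 17 × 16 × 15 = 558144000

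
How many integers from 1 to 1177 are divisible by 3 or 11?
⌊1177/3⌋ + ⌊1177/11⌋ - ⌊1177/33⌋ = 392 + 107 - 35 = 464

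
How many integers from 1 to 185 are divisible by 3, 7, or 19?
⌊185/3⌋+⌊185/7⌋+⌊185/19⌋ - ⌊185/21⌋-⌊185/57⌋-⌊185/133⌋ + ⌊185/399⌋ = 61+26+9 - 8-3-1 + 0 = 84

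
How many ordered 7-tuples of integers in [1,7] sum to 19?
Coefficient of x^19 in (x + x² + ... + x^7)^7. By inclusion-exclusion on dice exceeding 7: Σ_j (-1)^j C(7,j)·C(19-1-7j, 6) = C(7,0)·C(18,6) - C(7,1)·C(11,6) = 1·18564 - 7·462 = 15330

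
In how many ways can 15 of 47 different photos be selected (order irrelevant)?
C(47,15) = 47!/(15!×32!) = 751616304549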